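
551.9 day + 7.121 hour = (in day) 552.2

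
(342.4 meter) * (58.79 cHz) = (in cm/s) 2.013e+04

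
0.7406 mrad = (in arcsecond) 152.8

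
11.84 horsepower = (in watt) 8829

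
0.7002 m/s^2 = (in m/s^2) 0.7002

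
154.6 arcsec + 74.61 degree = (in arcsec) 2.688e+05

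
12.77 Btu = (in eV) 8.409e+22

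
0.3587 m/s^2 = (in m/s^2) 0.3587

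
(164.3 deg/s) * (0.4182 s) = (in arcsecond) 2.474e+05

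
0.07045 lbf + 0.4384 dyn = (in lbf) 0.07045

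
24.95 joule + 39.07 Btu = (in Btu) 39.09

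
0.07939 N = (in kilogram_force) 0.008096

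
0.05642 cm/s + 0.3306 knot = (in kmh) 0.6143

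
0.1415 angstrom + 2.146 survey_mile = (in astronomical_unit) 2.309e-08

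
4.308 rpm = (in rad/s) 0.4511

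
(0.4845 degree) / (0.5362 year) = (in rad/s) 5.001e-10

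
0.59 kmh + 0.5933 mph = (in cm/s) 42.91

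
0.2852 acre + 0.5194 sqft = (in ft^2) 1.242e+04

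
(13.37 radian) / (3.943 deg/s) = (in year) 6.161e-06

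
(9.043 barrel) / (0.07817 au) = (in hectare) 1.229e-14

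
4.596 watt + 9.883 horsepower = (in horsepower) 9.889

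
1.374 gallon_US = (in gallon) 1.374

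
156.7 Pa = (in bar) 0.001567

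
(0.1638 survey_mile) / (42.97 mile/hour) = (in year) 4.352e-07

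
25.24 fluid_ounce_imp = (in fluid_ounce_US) 24.25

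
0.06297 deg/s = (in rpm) 0.01049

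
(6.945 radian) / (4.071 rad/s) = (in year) 5.41e-08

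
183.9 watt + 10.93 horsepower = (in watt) 8334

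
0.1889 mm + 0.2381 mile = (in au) 2.561e-09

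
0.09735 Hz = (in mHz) 97.35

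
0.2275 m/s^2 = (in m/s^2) 0.2275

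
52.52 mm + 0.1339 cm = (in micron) 5.386e+04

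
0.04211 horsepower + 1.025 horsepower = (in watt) 795.7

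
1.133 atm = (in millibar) 1148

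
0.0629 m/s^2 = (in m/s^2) 0.0629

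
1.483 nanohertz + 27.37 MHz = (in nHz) 2.737e+16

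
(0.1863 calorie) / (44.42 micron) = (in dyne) 1.755e+09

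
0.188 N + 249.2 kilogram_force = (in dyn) 2.444e+08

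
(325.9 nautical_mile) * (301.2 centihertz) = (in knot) 3.534e+06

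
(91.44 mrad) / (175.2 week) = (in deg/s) 4.944e-08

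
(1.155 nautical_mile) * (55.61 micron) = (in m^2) 0.119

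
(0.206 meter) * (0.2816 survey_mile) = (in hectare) 0.009336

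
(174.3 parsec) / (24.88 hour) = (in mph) 1.343e+14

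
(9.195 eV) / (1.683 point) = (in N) 2.481e-15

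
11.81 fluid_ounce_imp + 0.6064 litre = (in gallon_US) 0.2488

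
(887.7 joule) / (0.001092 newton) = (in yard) 8.89e+05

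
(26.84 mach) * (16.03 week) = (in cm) 8.86e+12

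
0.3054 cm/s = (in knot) 0.005937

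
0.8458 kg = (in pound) 1.865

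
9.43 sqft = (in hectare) 8.761e-05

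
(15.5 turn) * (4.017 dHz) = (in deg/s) 2241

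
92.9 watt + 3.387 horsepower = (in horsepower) 3.512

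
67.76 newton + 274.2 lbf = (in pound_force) 289.4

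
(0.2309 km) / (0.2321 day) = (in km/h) 0.04145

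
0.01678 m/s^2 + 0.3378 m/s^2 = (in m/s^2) 0.3546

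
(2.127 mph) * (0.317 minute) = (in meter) 18.09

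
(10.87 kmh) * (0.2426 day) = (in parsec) 2.051e-12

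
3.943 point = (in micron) 1391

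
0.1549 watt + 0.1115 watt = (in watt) 0.2664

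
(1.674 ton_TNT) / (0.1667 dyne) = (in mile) 2.611e+12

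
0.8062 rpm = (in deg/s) 4.837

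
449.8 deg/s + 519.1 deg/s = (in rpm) 161.5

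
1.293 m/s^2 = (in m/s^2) 1.293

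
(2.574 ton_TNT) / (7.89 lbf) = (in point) 8.698e+11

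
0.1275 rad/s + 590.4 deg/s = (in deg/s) 597.7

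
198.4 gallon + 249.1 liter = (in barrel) 6.291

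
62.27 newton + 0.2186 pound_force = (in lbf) 14.22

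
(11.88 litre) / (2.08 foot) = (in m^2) 0.01874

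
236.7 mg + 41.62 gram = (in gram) 41.86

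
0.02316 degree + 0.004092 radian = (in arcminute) 15.46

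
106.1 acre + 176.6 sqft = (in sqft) 4.622e+06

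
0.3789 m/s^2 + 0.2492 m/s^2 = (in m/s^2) 0.6281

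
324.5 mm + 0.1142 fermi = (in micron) 3.245e+05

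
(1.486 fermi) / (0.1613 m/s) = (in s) 9.213e-15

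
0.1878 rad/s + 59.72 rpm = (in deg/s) 369.1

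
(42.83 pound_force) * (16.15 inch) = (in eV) 4.878e+20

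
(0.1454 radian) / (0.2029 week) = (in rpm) 1.131e-05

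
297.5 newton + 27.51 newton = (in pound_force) 73.07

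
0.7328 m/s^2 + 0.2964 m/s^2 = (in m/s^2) 1.029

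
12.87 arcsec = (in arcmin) 0.2145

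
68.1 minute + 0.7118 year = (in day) 259.9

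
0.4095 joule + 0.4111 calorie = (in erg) 2.13e+07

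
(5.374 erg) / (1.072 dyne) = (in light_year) 5.299e-18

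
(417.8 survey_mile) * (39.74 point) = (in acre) 2.329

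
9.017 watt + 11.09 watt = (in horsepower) 0.02696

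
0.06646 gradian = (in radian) 0.001044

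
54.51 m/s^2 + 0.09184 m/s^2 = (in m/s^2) 54.6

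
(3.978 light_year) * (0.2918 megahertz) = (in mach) 3.225e+19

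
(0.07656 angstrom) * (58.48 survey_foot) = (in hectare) 1.365e-14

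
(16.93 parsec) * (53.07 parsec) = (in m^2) 8.555e+35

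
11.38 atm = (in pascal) 1.153e+06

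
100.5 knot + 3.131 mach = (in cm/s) 1.118e+05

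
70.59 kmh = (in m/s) 19.61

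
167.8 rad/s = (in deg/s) 9614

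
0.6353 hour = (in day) 0.02647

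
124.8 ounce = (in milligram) 3.538e+06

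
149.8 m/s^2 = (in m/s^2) 149.8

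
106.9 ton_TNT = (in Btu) 4.239e+08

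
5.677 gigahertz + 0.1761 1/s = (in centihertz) 5.677e+11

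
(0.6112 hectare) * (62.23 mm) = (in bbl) 2392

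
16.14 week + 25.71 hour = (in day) 114.1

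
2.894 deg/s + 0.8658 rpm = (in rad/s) 0.1412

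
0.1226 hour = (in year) 1.4e-05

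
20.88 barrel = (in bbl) 20.88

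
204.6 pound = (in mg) 9.28e+07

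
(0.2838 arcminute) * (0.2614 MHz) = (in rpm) 206.1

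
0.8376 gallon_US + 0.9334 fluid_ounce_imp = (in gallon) 0.8446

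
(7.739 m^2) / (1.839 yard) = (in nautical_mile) 0.002485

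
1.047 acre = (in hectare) 0.4237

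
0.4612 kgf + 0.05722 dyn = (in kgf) 0.4612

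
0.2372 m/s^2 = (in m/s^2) 0.2372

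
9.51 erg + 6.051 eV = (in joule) 9.51e-07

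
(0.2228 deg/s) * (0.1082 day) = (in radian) 36.35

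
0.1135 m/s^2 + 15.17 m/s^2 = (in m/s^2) 15.28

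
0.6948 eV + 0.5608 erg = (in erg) 0.5608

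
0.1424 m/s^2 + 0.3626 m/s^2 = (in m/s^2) 0.505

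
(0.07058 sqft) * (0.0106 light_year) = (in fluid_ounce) 2.224e+16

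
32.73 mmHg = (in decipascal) 4.364e+04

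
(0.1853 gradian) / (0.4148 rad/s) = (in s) 0.007017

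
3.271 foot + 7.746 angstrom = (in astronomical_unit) 6.665e-12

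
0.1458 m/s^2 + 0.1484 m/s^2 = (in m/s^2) 0.2942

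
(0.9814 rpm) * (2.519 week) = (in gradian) 9.968e+06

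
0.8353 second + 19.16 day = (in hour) 459.8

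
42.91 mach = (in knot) 2.84e+04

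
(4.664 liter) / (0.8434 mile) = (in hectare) 3.436e-10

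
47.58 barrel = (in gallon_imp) 1664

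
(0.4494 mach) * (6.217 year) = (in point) 8.504e+13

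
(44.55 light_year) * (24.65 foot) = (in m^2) 3.167e+18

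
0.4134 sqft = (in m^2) 0.03841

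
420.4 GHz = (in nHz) 4.204e+20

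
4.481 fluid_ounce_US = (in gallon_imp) 0.02915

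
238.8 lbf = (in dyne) 1.062e+08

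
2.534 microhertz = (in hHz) 2.534e-08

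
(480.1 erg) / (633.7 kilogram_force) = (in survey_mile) 4.8e-12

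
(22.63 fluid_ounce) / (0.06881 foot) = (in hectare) 3.191e-06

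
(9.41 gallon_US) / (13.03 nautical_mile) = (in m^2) 1.476e-06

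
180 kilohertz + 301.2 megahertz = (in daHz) 3.014e+07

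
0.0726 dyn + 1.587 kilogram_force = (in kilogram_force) 1.587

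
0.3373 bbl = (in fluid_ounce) 1813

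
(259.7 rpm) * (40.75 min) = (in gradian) 4.233e+06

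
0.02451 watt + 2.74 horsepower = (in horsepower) 2.74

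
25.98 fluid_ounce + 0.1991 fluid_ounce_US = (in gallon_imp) 0.1703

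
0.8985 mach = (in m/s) 305.9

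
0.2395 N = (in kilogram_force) 0.02442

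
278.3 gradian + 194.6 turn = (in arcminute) 4.218e+06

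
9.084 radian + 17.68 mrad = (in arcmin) 3.129e+04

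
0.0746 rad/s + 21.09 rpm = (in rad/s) 2.283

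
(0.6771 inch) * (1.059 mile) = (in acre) 0.007243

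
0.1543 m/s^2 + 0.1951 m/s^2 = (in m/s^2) 0.3494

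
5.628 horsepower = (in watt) 4197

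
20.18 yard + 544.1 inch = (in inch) 1271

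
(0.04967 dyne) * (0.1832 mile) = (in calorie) 3.5e-05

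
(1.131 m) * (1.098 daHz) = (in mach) 0.03647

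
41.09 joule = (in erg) 4.109e+08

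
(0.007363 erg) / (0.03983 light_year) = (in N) 1.954e-24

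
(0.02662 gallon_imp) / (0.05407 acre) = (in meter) 5.531e-07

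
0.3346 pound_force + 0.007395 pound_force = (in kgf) 0.1551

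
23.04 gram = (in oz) 0.8127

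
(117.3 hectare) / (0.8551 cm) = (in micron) 1.372e+14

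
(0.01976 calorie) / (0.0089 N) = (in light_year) 9.819e-16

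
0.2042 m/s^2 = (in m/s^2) 0.2042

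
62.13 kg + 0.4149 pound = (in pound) 137.4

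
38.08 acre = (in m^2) 1.541e+05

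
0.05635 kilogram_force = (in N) 0.5526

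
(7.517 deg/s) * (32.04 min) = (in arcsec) 5.202e+07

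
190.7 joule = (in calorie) 45.58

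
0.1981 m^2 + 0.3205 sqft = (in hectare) 2.279e-05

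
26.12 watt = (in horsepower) 0.03503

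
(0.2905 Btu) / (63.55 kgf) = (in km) 0.0004918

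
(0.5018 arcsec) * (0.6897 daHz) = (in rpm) 0.0001602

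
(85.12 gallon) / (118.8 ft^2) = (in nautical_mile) 1.576e-05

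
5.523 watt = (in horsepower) 0.007406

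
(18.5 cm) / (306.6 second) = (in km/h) 0.002172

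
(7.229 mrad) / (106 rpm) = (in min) 1.085e-05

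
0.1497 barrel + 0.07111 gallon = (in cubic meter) 0.02407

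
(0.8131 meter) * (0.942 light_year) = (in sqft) 7.8e+16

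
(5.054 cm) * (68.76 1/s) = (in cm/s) 347.5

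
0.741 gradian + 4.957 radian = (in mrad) 4969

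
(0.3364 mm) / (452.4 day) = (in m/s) 8.606e-12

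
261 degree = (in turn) 0.725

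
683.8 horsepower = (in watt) 5.099e+05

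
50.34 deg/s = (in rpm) 8.39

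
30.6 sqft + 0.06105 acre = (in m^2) 249.9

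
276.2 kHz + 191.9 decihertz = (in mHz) 2.762e+08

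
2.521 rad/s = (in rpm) 24.07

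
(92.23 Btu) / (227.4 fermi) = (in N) 4.279e+17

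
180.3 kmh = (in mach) 0.1471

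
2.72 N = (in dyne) 2.72e+05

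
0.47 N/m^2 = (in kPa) 0.00047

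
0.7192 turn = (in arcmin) 1.553e+04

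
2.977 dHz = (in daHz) 0.02977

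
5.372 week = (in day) 37.6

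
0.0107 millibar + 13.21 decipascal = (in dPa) 23.91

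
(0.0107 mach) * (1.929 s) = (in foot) 23.06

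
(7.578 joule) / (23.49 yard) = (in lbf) 0.07931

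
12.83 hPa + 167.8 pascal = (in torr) 10.88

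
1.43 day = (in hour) 34.32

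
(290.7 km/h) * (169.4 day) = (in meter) 1.182e+09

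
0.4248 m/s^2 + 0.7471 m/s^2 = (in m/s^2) 1.172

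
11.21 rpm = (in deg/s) 67.26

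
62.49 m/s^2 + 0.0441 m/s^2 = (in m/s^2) 62.53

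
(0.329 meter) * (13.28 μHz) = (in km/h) 1.573e-05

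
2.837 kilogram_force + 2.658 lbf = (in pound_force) 8.913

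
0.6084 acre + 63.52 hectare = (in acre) 157.6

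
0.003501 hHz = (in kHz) 0.0003501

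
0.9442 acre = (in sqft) 4.113e+04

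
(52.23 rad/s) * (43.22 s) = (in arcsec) 4.656e+08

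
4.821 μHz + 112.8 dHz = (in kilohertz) 0.01128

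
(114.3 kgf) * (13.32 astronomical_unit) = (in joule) 2.234e+15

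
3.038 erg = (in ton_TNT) 7.261e-17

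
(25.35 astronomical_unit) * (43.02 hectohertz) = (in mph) 3.649e+16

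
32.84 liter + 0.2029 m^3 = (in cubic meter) 0.2357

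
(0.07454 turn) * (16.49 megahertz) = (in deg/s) 4.425e+08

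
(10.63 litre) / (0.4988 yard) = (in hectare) 2.331e-06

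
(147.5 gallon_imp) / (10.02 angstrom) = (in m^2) 6.692e+08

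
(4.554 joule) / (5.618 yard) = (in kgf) 0.0904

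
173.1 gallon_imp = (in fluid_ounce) 2.661e+04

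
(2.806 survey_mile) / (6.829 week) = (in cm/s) 0.1093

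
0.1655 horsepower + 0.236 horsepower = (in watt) 299.4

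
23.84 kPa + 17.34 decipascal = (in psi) 3.458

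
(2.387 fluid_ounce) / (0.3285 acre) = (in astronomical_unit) 3.55e-19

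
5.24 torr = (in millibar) 6.986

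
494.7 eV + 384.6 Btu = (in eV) 2.533e+24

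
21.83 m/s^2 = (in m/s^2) 21.83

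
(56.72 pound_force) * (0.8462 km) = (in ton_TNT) 5.103e-05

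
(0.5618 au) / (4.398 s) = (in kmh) 6.879e+10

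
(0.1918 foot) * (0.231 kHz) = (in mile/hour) 30.21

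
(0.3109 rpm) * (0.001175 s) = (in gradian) 0.002435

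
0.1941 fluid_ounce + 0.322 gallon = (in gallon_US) 0.3235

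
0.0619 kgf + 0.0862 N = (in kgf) 0.07069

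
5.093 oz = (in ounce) 5.093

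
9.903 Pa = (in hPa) 0.09903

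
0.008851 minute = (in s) 0.5311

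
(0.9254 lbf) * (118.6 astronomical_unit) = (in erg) 7.303e+20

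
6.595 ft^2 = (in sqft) 6.595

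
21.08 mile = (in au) 2.268e-07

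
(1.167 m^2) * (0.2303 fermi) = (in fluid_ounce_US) 9.088e-12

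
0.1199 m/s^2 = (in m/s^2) 0.1199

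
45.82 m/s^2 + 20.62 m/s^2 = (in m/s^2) 66.44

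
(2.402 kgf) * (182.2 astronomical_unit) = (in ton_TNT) 1.535e+05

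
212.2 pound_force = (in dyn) 9.439e+07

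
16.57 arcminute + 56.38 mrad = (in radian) 0.0612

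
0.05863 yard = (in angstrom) 5.361e+08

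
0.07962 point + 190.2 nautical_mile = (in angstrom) 3.523e+15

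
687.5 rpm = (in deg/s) 4125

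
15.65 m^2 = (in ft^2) 168.5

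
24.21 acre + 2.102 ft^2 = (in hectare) 9.797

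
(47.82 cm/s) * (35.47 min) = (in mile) 0.6324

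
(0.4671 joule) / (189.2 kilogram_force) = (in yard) 0.0002753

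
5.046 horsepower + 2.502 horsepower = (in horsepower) 7.548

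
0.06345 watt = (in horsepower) 8.509e-05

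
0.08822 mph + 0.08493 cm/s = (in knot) 0.07831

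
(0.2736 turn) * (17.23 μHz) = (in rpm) 0.0002828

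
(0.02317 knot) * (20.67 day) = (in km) 21.29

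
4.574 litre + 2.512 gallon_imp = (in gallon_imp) 3.518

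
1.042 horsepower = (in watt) 777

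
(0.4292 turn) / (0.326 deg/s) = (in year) 1.503e-05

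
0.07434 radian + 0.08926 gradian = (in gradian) 4.822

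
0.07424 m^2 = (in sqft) 0.7991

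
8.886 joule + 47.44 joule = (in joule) 56.33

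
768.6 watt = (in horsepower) 1.031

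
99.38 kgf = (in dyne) 9.746e+07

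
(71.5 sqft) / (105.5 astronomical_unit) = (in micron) 4.209e-07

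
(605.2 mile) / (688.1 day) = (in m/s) 0.01638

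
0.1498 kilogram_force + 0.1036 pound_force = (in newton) 1.93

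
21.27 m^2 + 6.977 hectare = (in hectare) 6.979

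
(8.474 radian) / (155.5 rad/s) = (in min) 0.0009083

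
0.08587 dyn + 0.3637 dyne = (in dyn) 0.4496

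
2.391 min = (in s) 143.5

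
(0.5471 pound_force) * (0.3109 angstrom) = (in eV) 4.722e+08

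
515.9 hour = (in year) 0.05889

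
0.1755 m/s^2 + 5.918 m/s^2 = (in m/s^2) 6.094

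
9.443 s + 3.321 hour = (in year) 0.0003794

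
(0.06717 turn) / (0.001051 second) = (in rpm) 3835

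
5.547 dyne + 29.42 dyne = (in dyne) 34.97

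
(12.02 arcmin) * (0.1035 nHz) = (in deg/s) 2.073e-11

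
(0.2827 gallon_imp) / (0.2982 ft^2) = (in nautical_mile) 2.505e-05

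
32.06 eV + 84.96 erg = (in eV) 5.303e+13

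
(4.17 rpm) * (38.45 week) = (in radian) 1.015e+07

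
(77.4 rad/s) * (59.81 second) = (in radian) 4629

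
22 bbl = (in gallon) 924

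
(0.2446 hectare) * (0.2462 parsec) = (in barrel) 1.169e+20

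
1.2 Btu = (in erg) 1.266e+10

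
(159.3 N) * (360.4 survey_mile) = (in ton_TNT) 0.02208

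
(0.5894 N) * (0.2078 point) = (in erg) 432.1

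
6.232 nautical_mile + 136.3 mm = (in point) 3.272e+07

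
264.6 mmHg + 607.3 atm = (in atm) 607.6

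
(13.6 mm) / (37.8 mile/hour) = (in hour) 2.236e-07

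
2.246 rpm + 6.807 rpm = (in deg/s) 54.32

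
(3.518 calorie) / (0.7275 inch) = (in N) 796.6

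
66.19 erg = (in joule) 6.619e-06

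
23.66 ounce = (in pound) 1.479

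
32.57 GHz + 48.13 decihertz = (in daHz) 3.257e+09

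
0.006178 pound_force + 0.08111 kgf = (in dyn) 8.229e+04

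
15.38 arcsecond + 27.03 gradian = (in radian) 0.4247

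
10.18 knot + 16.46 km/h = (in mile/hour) 21.94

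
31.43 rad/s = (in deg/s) 1801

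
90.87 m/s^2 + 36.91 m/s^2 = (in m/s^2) 127.8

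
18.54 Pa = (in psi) 0.002689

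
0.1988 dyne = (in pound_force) 4.469e-07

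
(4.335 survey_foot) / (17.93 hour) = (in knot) 3.979e-05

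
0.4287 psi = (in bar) 0.02956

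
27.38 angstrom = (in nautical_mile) 1.478e-12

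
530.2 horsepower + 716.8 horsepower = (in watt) 9.299e+05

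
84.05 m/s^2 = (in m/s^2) 84.05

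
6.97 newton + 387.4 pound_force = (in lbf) 389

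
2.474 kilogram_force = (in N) 24.26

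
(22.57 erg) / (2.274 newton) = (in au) 6.635e-18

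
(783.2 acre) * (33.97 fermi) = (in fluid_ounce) 0.003641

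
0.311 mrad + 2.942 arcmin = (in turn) 0.0001857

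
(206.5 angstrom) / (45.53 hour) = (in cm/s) 1.26e-11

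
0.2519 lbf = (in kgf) 0.1143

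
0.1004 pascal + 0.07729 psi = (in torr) 3.998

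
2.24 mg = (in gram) 0.00224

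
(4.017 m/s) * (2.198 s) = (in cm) 882.9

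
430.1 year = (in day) 1.57e+05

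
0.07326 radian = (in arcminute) 251.8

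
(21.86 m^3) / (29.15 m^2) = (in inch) 29.52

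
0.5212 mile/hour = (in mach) 0.0006843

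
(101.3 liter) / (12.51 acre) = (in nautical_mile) 1.08e-09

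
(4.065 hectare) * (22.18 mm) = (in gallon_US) 2.382e+05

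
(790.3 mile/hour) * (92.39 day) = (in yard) 3.084e+09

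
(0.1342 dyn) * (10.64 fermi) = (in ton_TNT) 3.413e-30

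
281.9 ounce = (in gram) 7992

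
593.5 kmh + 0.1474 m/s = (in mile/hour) 369.1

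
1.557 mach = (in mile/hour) 1186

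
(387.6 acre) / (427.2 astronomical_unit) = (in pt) 6.957e-05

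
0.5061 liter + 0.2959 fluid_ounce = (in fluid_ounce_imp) 18.12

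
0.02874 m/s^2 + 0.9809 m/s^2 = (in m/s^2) 1.01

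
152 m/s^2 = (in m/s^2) 152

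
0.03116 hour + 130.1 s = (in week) 0.0004006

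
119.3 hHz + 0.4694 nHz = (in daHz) 1193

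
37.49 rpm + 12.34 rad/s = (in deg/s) 932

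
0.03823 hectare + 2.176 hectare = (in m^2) 2.214e+04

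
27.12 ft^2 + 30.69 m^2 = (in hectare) 0.003321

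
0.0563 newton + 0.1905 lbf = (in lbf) 0.2032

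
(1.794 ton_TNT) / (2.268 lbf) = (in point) 2.109e+12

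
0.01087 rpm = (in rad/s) 0.001138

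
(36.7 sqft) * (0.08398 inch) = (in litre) 7.273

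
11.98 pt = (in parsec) 1.37e-19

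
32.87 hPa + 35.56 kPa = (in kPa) 38.85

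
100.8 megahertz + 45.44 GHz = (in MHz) 4.554e+04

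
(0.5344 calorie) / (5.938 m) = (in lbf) 0.08465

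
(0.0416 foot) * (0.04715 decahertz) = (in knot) 0.01162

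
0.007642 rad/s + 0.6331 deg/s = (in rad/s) 0.01869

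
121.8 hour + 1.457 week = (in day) 15.27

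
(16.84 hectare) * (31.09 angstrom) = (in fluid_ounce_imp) 18.43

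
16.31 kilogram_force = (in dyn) 1.599e+07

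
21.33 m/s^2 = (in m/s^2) 21.33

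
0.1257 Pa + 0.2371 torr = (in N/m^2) 31.74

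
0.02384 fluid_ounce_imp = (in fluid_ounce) 0.0229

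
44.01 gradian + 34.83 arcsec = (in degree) 39.62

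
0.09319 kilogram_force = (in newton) 0.9139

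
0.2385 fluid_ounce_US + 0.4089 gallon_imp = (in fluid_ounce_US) 63.1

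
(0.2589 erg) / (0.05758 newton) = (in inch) 1.77e-05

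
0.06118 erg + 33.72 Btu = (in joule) 3.558e+04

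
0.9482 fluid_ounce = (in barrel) 0.0001764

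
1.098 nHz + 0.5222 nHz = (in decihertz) 1.62e-08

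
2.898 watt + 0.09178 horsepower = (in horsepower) 0.09567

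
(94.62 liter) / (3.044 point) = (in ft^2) 948.4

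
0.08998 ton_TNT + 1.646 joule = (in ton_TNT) 0.08998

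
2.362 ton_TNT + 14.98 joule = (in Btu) 9.367e+06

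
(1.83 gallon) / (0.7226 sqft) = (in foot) 0.3385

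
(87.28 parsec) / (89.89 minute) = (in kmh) 1.798e+15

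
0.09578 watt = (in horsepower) 0.0001284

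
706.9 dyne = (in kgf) 0.0007208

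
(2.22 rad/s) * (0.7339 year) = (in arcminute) 1.766e+11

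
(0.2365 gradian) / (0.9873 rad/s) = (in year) 1.193e-10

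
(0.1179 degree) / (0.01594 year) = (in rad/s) 4.094e-09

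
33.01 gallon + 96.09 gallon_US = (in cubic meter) 0.4887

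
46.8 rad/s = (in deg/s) 2681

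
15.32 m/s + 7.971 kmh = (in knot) 34.08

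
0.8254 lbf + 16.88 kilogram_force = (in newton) 169.2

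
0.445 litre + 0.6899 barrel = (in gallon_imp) 24.23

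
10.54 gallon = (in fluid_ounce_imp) 1404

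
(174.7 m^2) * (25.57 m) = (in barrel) 2.81e+04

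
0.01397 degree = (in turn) 3.881e-05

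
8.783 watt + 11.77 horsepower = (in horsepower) 11.78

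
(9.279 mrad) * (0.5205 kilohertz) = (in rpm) 46.12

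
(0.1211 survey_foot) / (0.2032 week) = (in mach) 8.821e-10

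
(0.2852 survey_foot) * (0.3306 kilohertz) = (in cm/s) 2874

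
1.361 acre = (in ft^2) 5.929e+04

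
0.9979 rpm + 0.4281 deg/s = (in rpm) 1.069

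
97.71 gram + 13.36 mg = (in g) 97.72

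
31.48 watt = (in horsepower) 0.04222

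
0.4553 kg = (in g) 455.3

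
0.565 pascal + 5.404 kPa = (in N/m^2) 5405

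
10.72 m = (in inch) 422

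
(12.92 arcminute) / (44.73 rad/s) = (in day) 9.725e-10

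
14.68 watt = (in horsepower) 0.01969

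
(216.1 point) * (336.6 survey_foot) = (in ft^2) 84.19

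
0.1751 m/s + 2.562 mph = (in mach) 0.003878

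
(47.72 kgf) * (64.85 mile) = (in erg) 4.884e+14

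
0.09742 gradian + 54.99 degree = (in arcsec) 1.983e+05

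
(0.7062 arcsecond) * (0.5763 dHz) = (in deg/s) 1.131e-05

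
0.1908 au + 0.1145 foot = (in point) 8.091e+13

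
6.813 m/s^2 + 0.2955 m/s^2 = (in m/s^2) 7.108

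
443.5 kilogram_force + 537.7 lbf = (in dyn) 6.741e+08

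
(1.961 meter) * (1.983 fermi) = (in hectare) 3.889e-19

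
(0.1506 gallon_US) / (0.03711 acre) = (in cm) 0.0003796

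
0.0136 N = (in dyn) 1360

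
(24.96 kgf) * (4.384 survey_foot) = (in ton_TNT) 7.817e-08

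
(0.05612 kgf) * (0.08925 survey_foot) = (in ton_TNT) 3.578e-12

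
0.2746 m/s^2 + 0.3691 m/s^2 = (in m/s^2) 0.6437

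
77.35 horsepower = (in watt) 5.768e+04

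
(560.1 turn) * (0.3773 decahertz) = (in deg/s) 7.608e+05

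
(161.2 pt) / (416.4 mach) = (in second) 4.011e-07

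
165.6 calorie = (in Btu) 0.6567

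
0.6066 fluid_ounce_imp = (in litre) 0.01724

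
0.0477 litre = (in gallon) 0.0126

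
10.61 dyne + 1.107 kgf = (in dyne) 1.086e+06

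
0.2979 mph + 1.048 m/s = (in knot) 2.296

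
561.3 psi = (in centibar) 3870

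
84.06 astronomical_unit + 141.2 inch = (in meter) 1.258e+13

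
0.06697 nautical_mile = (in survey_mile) 0.07707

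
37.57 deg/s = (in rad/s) 0.6557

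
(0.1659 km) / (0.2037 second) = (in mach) 2.392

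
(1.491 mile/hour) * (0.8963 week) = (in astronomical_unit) 2.415e-06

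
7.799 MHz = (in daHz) 7.799e+05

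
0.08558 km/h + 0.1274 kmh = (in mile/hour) 0.1323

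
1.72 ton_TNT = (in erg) 7.196e+16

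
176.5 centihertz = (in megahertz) 1.765e-06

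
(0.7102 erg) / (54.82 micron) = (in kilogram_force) 0.0001321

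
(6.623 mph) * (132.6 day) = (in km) 3.392e+04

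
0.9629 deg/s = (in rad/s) 0.01681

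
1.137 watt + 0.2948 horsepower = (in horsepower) 0.2963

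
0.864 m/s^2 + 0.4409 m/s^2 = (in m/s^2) 1.305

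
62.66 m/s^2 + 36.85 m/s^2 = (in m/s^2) 99.51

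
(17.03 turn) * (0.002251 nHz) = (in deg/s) 1.38e-08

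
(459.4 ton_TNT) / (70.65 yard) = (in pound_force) 6.689e+09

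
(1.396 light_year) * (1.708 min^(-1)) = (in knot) 7.308e+14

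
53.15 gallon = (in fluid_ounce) 6803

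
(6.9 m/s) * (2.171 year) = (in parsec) 1.531e-08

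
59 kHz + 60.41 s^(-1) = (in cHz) 5.906e+06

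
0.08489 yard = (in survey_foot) 0.2547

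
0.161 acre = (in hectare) 0.06515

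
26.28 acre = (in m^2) 1.064e+05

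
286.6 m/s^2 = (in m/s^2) 286.6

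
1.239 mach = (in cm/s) 4.219e+04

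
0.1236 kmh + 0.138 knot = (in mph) 0.2356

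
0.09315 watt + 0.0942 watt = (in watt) 0.1874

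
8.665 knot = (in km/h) 16.05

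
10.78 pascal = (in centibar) 0.01078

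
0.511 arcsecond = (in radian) 2.477e-06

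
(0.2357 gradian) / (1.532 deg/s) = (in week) 2.289e-07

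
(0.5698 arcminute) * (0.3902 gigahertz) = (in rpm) 6.176e+05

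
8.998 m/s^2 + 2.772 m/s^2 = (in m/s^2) 11.77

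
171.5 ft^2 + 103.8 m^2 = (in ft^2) 1289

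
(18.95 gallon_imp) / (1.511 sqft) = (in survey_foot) 2.013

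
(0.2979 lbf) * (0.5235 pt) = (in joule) 0.0002447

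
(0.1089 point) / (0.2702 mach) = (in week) 6.904e-13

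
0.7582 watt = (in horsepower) 0.001017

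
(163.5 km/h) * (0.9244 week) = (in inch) 9.997e+08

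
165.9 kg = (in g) 1.659e+05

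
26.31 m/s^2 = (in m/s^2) 26.31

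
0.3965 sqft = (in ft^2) 0.3965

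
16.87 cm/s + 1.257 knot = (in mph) 1.824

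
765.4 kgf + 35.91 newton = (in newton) 7542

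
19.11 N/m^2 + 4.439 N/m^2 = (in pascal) 23.55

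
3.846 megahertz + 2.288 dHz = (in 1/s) 3.846e+06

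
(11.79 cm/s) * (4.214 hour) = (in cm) 1.789e+05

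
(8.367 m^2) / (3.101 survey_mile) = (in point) 4.752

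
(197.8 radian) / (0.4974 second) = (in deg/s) 2.278e+04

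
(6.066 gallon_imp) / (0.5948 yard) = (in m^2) 0.0507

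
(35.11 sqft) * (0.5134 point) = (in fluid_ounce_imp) 20.79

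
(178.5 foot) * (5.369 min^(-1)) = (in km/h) 17.53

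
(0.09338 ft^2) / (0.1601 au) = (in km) 3.622e-16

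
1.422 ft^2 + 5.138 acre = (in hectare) 2.079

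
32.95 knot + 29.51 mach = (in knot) 1.957e+04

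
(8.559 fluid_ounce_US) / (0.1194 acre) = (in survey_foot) 1.719e-06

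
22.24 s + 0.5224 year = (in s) 1.647e+07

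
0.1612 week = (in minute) 1625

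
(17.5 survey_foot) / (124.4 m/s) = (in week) 7.09e-08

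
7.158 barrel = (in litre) 1138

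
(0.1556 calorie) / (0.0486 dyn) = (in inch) 5.274e+07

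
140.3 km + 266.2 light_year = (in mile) 1.565e+15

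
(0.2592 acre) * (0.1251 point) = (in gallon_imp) 10.18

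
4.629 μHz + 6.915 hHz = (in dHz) 6915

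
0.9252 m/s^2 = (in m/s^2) 0.9252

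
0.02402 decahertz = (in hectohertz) 0.002402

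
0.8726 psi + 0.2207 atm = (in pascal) 2.838e+04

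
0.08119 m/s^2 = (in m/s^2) 0.08119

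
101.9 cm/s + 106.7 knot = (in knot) 108.7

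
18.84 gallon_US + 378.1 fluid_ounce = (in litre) 82.5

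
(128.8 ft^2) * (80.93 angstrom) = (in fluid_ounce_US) 0.003275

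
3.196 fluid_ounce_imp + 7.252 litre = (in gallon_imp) 1.615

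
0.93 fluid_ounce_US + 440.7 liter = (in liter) 440.7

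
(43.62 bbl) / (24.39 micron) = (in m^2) 2.843e+05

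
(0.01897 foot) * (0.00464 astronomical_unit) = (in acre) 991.8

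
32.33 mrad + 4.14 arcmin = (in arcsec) 6917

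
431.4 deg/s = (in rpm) 71.9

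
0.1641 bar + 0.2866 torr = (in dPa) 1.645e+05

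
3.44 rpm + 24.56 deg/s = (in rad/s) 0.7889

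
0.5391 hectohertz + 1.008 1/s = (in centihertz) 5492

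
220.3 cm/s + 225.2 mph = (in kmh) 370.4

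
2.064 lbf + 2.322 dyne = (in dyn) 9.181e+05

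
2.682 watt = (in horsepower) 0.003597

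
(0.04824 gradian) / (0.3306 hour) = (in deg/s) 3.648e-05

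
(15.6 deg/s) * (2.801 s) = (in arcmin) 2622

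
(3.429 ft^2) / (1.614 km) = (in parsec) 6.397e-21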